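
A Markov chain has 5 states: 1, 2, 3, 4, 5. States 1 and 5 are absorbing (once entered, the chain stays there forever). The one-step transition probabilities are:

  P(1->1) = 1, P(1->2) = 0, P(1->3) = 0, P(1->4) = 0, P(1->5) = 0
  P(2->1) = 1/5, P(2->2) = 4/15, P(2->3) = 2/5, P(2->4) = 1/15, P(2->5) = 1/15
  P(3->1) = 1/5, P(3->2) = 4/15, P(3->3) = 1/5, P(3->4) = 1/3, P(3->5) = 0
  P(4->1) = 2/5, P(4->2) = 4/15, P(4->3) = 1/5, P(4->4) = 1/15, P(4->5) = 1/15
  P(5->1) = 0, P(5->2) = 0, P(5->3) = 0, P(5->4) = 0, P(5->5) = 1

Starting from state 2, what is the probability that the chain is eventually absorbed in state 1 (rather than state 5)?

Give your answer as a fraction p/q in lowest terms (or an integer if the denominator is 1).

Let a_i = P(absorbed in 1 | start in state i).
Boundary conditions: a_1 = 1, a_5 = 0.
For each transient state i, a_i = sum_j P(i->j) * a_j:
  a_2 = 1/5*a_1 + 4/15*a_2 + 2/5*a_3 + 1/15*a_4 + 1/15*a_5
  a_3 = 1/5*a_1 + 4/15*a_2 + 1/5*a_3 + 1/3*a_4 + 0*a_5
  a_4 = 2/5*a_1 + 4/15*a_2 + 1/5*a_3 + 1/15*a_4 + 1/15*a_5

Substituting a_1 = 1 and a_5 = 0, rearrange to (I - Q) a = r where r[i] = P(i -> 1):
  [11/15, -2/5, -1/15] . (a_2, a_3, a_4) = 1/5
  [-4/15, 4/5, -1/3] . (a_2, a_3, a_4) = 1/5
  [-4/15, -1/5, 14/15] . (a_2, a_3, a_4) = 2/5

Solving yields:
  a_2 = 324/389
  a_3 = 344/389
  a_4 = 333/389

Starting state is 2, so the absorption probability is a_2 = 324/389.

Answer: 324/389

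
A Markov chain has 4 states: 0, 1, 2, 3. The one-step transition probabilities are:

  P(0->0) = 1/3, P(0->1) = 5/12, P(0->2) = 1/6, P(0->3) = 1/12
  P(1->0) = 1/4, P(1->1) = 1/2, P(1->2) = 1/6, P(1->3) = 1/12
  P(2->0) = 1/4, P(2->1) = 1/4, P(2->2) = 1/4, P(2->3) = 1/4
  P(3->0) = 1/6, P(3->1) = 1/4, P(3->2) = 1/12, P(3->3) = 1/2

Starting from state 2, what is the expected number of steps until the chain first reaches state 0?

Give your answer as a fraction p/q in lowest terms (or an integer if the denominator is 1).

Let h_i = expected steps to first reach 0 from state i.
Boundary: h_0 = 0.
First-step equations for the other states:
  h_1 = 1 + 1/4*h_0 + 1/2*h_1 + 1/6*h_2 + 1/12*h_3
  h_2 = 1 + 1/4*h_0 + 1/4*h_1 + 1/4*h_2 + 1/4*h_3
  h_3 = 1 + 1/6*h_0 + 1/4*h_1 + 1/12*h_2 + 1/2*h_3

Substituting h_0 = 0 and rearranging gives the linear system (I - Q) h = 1:
  [1/2, -1/6, -1/12] . (h_1, h_2, h_3) = 1
  [-1/4, 3/4, -1/4] . (h_1, h_2, h_3) = 1
  [-1/4, -1/12, 1/2] . (h_1, h_2, h_3) = 1

Solving yields:
  h_1 = 158/37
  h_2 = 162/37
  h_3 = 180/37

Starting state is 2, so the expected hitting time is h_2 = 162/37.

Answer: 162/37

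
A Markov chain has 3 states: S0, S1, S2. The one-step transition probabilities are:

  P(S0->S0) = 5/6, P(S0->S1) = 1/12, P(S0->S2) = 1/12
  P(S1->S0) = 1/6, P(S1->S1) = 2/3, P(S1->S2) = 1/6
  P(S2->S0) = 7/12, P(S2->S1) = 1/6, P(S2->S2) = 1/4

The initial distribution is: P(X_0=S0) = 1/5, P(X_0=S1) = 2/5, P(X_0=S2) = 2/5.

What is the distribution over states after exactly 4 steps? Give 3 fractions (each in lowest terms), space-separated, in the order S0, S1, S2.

Propagating the distribution step by step (d_{t+1} = d_t * P):
d_0 = (S0=1/5, S1=2/5, S2=2/5)
  d_1[S0] = 1/5*5/6 + 2/5*1/6 + 2/5*7/12 = 7/15
  d_1[S1] = 1/5*1/12 + 2/5*2/3 + 2/5*1/6 = 7/20
  d_1[S2] = 1/5*1/12 + 2/5*1/6 + 2/5*1/4 = 11/60
d_1 = (S0=7/15, S1=7/20, S2=11/60)
  d_2[S0] = 7/15*5/6 + 7/20*1/6 + 11/60*7/12 = 133/240
  d_2[S1] = 7/15*1/12 + 7/20*2/3 + 11/60*1/6 = 109/360
  d_2[S2] = 7/15*1/12 + 7/20*1/6 + 11/60*1/4 = 103/720
d_2 = (S0=133/240, S1=109/360, S2=103/720)
  d_3[S0] = 133/240*5/6 + 109/360*1/6 + 103/720*7/12 = 5147/8640
  d_3[S1] = 133/240*1/12 + 109/360*2/3 + 103/720*1/6 = 87/320
  d_3[S2] = 133/240*1/12 + 109/360*1/6 + 103/720*1/4 = 143/1080
d_3 = (S0=5147/8640, S1=87/320, S2=143/1080)
  d_4[S0] = 5147/8640*5/6 + 87/320*1/6 + 143/1080*7/12 = 1337/2160
  d_4[S1] = 5147/8640*1/12 + 87/320*2/3 + 143/1080*1/6 = 26227/103680
  d_4[S2] = 5147/8640*1/12 + 87/320*1/6 + 143/1080*1/4 = 13277/103680
d_4 = (S0=1337/2160, S1=26227/103680, S2=13277/103680)

Answer: 1337/2160 26227/103680 13277/103680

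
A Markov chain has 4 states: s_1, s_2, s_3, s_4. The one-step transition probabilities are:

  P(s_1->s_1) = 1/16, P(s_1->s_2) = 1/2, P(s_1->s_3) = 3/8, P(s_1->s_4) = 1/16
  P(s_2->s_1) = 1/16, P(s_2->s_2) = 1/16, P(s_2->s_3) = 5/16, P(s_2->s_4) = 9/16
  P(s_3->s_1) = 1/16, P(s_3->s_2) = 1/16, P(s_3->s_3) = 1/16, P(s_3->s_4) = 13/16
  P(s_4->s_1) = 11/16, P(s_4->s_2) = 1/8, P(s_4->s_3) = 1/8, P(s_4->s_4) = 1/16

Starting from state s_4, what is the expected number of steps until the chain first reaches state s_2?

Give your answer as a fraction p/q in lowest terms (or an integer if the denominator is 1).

Answer: 3856/935

Derivation:
Let h_i = expected steps to first reach s_2 from state i.
Boundary: h_s_2 = 0.
First-step equations for the other states:
  h_s_1 = 1 + 1/16*h_s_1 + 1/2*h_s_2 + 3/8*h_s_3 + 1/16*h_s_4
  h_s_3 = 1 + 1/16*h_s_1 + 1/16*h_s_2 + 1/16*h_s_3 + 13/16*h_s_4
  h_s_4 = 1 + 11/16*h_s_1 + 1/8*h_s_2 + 1/8*h_s_3 + 1/16*h_s_4

Substituting h_s_2 = 0 and rearranging gives the linear system (I - Q) h = 1:
  [15/16, -3/8, -1/16] . (h_s_1, h_s_3, h_s_4) = 1
  [-1/16, 15/16, -13/16] . (h_s_1, h_s_3, h_s_4) = 1
  [-11/16, -1/8, 15/16] . (h_s_1, h_s_3, h_s_4) = 1

Solving yields:
  h_s_1 = 3072/935
  h_s_3 = 4544/935
  h_s_4 = 3856/935

Starting state is s_4, so the expected hitting time is h_s_4 = 3856/935.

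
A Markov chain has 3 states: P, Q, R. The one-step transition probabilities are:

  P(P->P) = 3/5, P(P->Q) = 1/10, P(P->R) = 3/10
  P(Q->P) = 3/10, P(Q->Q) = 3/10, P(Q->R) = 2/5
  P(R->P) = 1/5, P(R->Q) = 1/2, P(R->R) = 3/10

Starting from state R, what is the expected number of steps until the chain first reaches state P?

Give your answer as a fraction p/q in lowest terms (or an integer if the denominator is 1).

Let h_i = expected steps to first reach P from state i.
Boundary: h_P = 0.
First-step equations for the other states:
  h_Q = 1 + 3/10*h_P + 3/10*h_Q + 2/5*h_R
  h_R = 1 + 1/5*h_P + 1/2*h_Q + 3/10*h_R

Substituting h_P = 0 and rearranging gives the linear system (I - Q) h = 1:
  [7/10, -2/5] . (h_Q, h_R) = 1
  [-1/2, 7/10] . (h_Q, h_R) = 1

Solving yields:
  h_Q = 110/29
  h_R = 120/29

Starting state is R, so the expected hitting time is h_R = 120/29.

Answer: 120/29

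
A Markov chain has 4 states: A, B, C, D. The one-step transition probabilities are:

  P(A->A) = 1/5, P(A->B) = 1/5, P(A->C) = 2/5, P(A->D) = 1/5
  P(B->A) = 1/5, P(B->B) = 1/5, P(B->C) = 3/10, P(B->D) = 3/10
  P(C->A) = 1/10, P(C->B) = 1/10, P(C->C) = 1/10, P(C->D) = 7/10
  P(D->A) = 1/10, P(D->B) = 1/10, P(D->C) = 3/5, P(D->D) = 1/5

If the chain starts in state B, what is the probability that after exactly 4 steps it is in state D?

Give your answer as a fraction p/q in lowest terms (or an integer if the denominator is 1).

Computing P^4 by repeated multiplication:
P^1 =
  A: [1/5, 1/5, 2/5, 1/5]
  B: [1/5, 1/5, 3/10, 3/10]
  C: [1/10, 1/10, 1/10, 7/10]
  D: [1/10, 1/10, 3/5, 1/5]
P^2 =
  A: [7/50, 7/50, 3/10, 21/50]
  B: [7/50, 7/50, 7/20, 37/100]
  C: [3/25, 3/25, 1/2, 13/50]
  D: [3/25, 3/25, 1/4, 51/100]
P^3 =
  A: [16/125, 16/125, 19/50, 91/250]
  B: [16/125, 16/125, 71/200, 389/1000]
  C: [31/250, 31/250, 29/100, 231/500]
  D: [31/250, 31/250, 83/200, 337/1000]
P^4 =
  A: [157/1250, 157/1250, 173/500, 1007/2500]
  B: [157/1250, 157/1250, 717/2000, 3903/10000]
  C: [78/625, 78/625, 393/1000, 1787/5000]
  D: [78/625, 78/625, 661/2000, 4199/10000]

(P^4)[B -> D] = 3903/10000

Answer: 3903/10000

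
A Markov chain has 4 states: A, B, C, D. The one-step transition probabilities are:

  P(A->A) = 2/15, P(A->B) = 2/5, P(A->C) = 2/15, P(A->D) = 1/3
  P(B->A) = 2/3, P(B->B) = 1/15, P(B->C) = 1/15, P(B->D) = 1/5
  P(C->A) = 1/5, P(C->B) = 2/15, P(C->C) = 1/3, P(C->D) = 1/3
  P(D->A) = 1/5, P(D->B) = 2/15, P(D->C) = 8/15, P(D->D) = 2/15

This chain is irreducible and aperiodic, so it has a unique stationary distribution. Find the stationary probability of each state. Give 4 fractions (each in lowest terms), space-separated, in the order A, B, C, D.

Answer: 31/114 11/57 143/513 263/1026

Derivation:
The stationary distribution satisfies pi = pi * P, i.e.:
  pi_A = 2/15*pi_A + 2/3*pi_B + 1/5*pi_C + 1/5*pi_D
  pi_B = 2/5*pi_A + 1/15*pi_B + 2/15*pi_C + 2/15*pi_D
  pi_C = 2/15*pi_A + 1/15*pi_B + 1/3*pi_C + 8/15*pi_D
  pi_D = 1/3*pi_A + 1/5*pi_B + 1/3*pi_C + 2/15*pi_D
with normalization: pi_A + pi_B + pi_C + pi_D = 1.

Using the first 3 balance equations plus normalization, the linear system A*pi = b is:
  [-13/15, 2/3, 1/5, 1/5] . pi = 0
  [2/5, -14/15, 2/15, 2/15] . pi = 0
  [2/15, 1/15, -2/3, 8/15] . pi = 0
  [1, 1, 1, 1] . pi = 1

Solving yields:
  pi_A = 31/114
  pi_B = 11/57
  pi_C = 143/513
  pi_D = 263/1026

Verification (pi * P):
  31/114*2/15 + 11/57*2/3 + 143/513*1/5 + 263/1026*1/5 = 31/114 = pi_A  (ok)
  31/114*2/5 + 11/57*1/15 + 143/513*2/15 + 263/1026*2/15 = 11/57 = pi_B  (ok)
  31/114*2/15 + 11/57*1/15 + 143/513*1/3 + 263/1026*8/15 = 143/513 = pi_C  (ok)
  31/114*1/3 + 11/57*1/5 + 143/513*1/3 + 263/1026*2/15 = 263/1026 = pi_D  (ok)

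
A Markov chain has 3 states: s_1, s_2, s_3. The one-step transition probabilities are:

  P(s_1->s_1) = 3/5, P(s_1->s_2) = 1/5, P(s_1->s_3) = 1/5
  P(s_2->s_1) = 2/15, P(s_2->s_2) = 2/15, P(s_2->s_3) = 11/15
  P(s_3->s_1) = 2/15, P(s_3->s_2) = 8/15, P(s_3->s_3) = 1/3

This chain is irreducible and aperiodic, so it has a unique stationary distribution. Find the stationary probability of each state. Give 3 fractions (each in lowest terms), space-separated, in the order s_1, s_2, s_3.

Answer: 1/4 9/28 3/7

Derivation:
The stationary distribution satisfies pi = pi * P, i.e.:
  pi_s_1 = 3/5*pi_s_1 + 2/15*pi_s_2 + 2/15*pi_s_3
  pi_s_2 = 1/5*pi_s_1 + 2/15*pi_s_2 + 8/15*pi_s_3
  pi_s_3 = 1/5*pi_s_1 + 11/15*pi_s_2 + 1/3*pi_s_3
with normalization: pi_s_1 + pi_s_2 + pi_s_3 = 1.

Using the first 2 balance equations plus normalization, the linear system A*pi = b is:
  [-2/5, 2/15, 2/15] . pi = 0
  [1/5, -13/15, 8/15] . pi = 0
  [1, 1, 1] . pi = 1

Solving yields:
  pi_s_1 = 1/4
  pi_s_2 = 9/28
  pi_s_3 = 3/7

Verification (pi * P):
  1/4*3/5 + 9/28*2/15 + 3/7*2/15 = 1/4 = pi_s_1  (ok)
  1/4*1/5 + 9/28*2/15 + 3/7*8/15 = 9/28 = pi_s_2  (ok)
  1/4*1/5 + 9/28*11/15 + 3/7*1/3 = 3/7 = pi_s_3  (ok)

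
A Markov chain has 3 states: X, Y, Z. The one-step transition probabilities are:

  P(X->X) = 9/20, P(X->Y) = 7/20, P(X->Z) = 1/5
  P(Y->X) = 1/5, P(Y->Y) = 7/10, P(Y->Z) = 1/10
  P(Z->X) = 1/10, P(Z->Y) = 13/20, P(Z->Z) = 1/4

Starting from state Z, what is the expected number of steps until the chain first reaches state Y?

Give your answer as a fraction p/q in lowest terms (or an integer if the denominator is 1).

Let h_i = expected steps to first reach Y from state i.
Boundary: h_Y = 0.
First-step equations for the other states:
  h_X = 1 + 9/20*h_X + 7/20*h_Y + 1/5*h_Z
  h_Z = 1 + 1/10*h_X + 13/20*h_Y + 1/4*h_Z

Substituting h_Y = 0 and rearranging gives the linear system (I - Q) h = 1:
  [11/20, -1/5] . (h_X, h_Z) = 1
  [-1/10, 3/4] . (h_X, h_Z) = 1

Solving yields:
  h_X = 380/157
  h_Z = 260/157

Starting state is Z, so the expected hitting time is h_Z = 260/157.

Answer: 260/157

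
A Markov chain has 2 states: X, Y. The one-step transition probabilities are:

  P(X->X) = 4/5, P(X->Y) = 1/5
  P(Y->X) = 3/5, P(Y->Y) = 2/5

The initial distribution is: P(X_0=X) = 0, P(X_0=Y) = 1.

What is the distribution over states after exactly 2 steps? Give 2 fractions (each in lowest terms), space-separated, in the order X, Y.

Answer: 18/25 7/25

Derivation:
Propagating the distribution step by step (d_{t+1} = d_t * P):
d_0 = (X=0, Y=1)
  d_1[X] = 0*4/5 + 1*3/5 = 3/5
  d_1[Y] = 0*1/5 + 1*2/5 = 2/5
d_1 = (X=3/5, Y=2/5)
  d_2[X] = 3/5*4/5 + 2/5*3/5 = 18/25
  d_2[Y] = 3/5*1/5 + 2/5*2/5 = 7/25
d_2 = (X=18/25, Y=7/25)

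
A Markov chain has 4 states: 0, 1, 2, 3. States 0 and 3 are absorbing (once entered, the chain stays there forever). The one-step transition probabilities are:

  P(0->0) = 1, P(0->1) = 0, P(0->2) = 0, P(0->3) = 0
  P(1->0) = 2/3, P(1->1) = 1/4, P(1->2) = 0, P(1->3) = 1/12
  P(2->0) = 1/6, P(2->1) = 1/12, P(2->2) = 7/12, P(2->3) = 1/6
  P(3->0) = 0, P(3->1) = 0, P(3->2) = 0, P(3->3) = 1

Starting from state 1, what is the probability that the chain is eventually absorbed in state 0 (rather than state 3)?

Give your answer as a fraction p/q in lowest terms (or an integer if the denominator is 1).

Let a_i = P(absorbed in 0 | start in state i).
Boundary conditions: a_0 = 1, a_3 = 0.
For each transient state i, a_i = sum_j P(i->j) * a_j:
  a_1 = 2/3*a_0 + 1/4*a_1 + 0*a_2 + 1/12*a_3
  a_2 = 1/6*a_0 + 1/12*a_1 + 7/12*a_2 + 1/6*a_3

Substituting a_0 = 1 and a_3 = 0, rearrange to (I - Q) a = r where r[i] = P(i -> 0):
  [3/4, 0] . (a_1, a_2) = 2/3
  [-1/12, 5/12] . (a_1, a_2) = 1/6

Solving yields:
  a_1 = 8/9
  a_2 = 26/45

Starting state is 1, so the absorption probability is a_1 = 8/9.

Answer: 8/9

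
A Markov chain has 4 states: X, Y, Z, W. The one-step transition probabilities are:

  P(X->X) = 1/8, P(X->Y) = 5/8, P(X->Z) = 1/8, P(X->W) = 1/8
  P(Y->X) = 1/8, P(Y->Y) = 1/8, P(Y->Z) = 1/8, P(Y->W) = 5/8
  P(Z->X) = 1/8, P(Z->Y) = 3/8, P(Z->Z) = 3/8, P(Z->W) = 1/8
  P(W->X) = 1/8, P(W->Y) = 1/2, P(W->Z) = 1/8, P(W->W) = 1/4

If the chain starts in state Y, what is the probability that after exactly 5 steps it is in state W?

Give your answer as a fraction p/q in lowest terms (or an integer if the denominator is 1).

Answer: 11581/32768

Derivation:
Computing P^5 by repeated multiplication:
P^1 =
  X: [1/8, 5/8, 1/8, 1/8]
  Y: [1/8, 1/8, 1/8, 5/8]
  Z: [1/8, 3/8, 3/8, 1/8]
  W: [1/8, 1/2, 1/8, 1/4]
P^2 =
  X: [1/8, 17/64, 5/32, 29/64]
  Y: [1/8, 29/64, 5/32, 17/64]
  Z: [1/8, 21/64, 7/32, 21/64]
  W: [1/8, 5/16, 5/32, 13/32]
P^3 =
  X: [1/8, 203/512, 21/128, 161/512]
  Y: [1/8, 167/512, 21/128, 197/512]
  Z: [1/8, 187/512, 23/128, 169/512]
  W: [1/8, 97/256, 21/128, 85/256]
P^4 =
  X: [1/8, 1419/4096, 85/512, 1485/4096]
  Y: [1/8, 1527/4096, 85/512, 1377/4096]
  Z: [1/8, 1459/4096, 87/512, 1429/4096]
  W: [1/8, 723/2048, 85/512, 729/2048]
P^5 =
  X: [1/8, 11959/32768, 341/2048, 11257/32768]
  Y: [1/8, 11635/32768, 341/2048, 11581/32768]
  Z: [1/8, 11823/32768, 343/2048, 11361/32768]
  W: [1/8, 5939/16384, 341/2048, 5669/16384]

(P^5)[Y -> W] = 11581/32768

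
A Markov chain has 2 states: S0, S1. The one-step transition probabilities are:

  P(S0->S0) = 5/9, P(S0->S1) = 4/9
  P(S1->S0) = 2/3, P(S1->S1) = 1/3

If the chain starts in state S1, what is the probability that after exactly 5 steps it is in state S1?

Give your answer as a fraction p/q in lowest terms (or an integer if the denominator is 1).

Answer: 7873/19683

Derivation:
Computing P^5 by repeated multiplication:
P^1 =
  S0: [5/9, 4/9]
  S1: [2/3, 1/3]
P^2 =
  S0: [49/81, 32/81]
  S1: [16/27, 11/27]
P^3 =
  S0: [437/729, 292/729]
  S1: [146/243, 97/243]
P^4 =
  S0: [3937/6561, 2624/6561]
  S1: [1312/2187, 875/2187]
P^5 =
  S0: [35429/59049, 23620/59049]
  S1: [11810/19683, 7873/19683]

(P^5)[S1 -> S1] = 7873/19683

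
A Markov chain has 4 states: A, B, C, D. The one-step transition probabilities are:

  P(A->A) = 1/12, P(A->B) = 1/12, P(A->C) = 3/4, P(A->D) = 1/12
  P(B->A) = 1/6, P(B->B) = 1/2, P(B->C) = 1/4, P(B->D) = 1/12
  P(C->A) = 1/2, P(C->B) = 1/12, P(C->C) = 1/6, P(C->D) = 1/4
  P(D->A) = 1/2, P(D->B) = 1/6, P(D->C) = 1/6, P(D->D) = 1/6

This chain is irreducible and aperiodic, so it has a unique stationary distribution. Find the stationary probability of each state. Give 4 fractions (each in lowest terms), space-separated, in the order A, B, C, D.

The stationary distribution satisfies pi = pi * P, i.e.:
  pi_A = 1/12*pi_A + 1/6*pi_B + 1/2*pi_C + 1/2*pi_D
  pi_B = 1/12*pi_A + 1/2*pi_B + 1/12*pi_C + 1/6*pi_D
  pi_C = 3/4*pi_A + 1/4*pi_B + 1/6*pi_C + 1/6*pi_D
  pi_D = 1/12*pi_A + 1/12*pi_B + 1/4*pi_C + 1/6*pi_D
with normalization: pi_A + pi_B + pi_C + pi_D = 1.

Using the first 3 balance equations plus normalization, the linear system A*pi = b is:
  [-11/12, 1/6, 1/2, 1/2] . pi = 0
  [1/12, -1/2, 1/12, 1/6] . pi = 0
  [3/4, 1/4, -5/6, 1/6] . pi = 0
  [1, 1, 1, 1] . pi = 1

Solving yields:
  pi_A = 38/121
  pi_B = 20/121
  pi_C = 4/11
  pi_D = 19/121

Verification (pi * P):
  38/121*1/12 + 20/121*1/6 + 4/11*1/2 + 19/121*1/2 = 38/121 = pi_A  (ok)
  38/121*1/12 + 20/121*1/2 + 4/11*1/12 + 19/121*1/6 = 20/121 = pi_B  (ok)
  38/121*3/4 + 20/121*1/4 + 4/11*1/6 + 19/121*1/6 = 4/11 = pi_C  (ok)
  38/121*1/12 + 20/121*1/12 + 4/11*1/4 + 19/121*1/6 = 19/121 = pi_D  (ok)

Answer: 38/121 20/121 4/11 19/121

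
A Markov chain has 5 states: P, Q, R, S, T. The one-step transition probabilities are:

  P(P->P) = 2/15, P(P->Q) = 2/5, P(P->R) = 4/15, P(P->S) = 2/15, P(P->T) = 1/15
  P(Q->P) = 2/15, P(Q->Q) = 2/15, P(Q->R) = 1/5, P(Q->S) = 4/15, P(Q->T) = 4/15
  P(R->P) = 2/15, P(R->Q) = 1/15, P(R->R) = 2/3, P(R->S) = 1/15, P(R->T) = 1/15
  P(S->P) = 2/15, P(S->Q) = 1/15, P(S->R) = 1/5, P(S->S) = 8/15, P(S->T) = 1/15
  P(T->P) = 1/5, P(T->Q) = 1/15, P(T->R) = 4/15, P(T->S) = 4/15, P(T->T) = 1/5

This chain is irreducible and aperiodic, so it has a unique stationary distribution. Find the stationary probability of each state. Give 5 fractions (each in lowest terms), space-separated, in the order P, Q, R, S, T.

Answer: 127/905 22/181 2937/7240 1647/7240 19/181

Derivation:
The stationary distribution satisfies pi = pi * P, i.e.:
  pi_P = 2/15*pi_P + 2/15*pi_Q + 2/15*pi_R + 2/15*pi_S + 1/5*pi_T
  pi_Q = 2/5*pi_P + 2/15*pi_Q + 1/15*pi_R + 1/15*pi_S + 1/15*pi_T
  pi_R = 4/15*pi_P + 1/5*pi_Q + 2/3*pi_R + 1/5*pi_S + 4/15*pi_T
  pi_S = 2/15*pi_P + 4/15*pi_Q + 1/15*pi_R + 8/15*pi_S + 4/15*pi_T
  pi_T = 1/15*pi_P + 4/15*pi_Q + 1/15*pi_R + 1/15*pi_S + 1/5*pi_T
with normalization: pi_P + pi_Q + pi_R + pi_S + pi_T = 1.

Using the first 4 balance equations plus normalization, the linear system A*pi = b is:
  [-13/15, 2/15, 2/15, 2/15, 1/5] . pi = 0
  [2/5, -13/15, 1/15, 1/15, 1/15] . pi = 0
  [4/15, 1/5, -1/3, 1/5, 4/15] . pi = 0
  [2/15, 4/15, 1/15, -7/15, 4/15] . pi = 0
  [1, 1, 1, 1, 1] . pi = 1

Solving yields:
  pi_P = 127/905
  pi_Q = 22/181
  pi_R = 2937/7240
  pi_S = 1647/7240
  pi_T = 19/181

Verification (pi * P):
  127/905*2/15 + 22/181*2/15 + 2937/7240*2/15 + 1647/7240*2/15 + 19/181*1/5 = 127/905 = pi_P  (ok)
  127/905*2/5 + 22/181*2/15 + 2937/7240*1/15 + 1647/7240*1/15 + 19/181*1/15 = 22/181 = pi_Q  (ok)
  127/905*4/15 + 22/181*1/5 + 2937/7240*2/3 + 1647/7240*1/5 + 19/181*4/15 = 2937/7240 = pi_R  (ok)
  127/905*2/15 + 22/181*4/15 + 2937/7240*1/15 + 1647/7240*8/15 + 19/181*4/15 = 1647/7240 = pi_S  (ok)
  127/905*1/15 + 22/181*4/15 + 2937/7240*1/15 + 1647/7240*1/15 + 19/181*1/5 = 19/181 = pi_T  (ok)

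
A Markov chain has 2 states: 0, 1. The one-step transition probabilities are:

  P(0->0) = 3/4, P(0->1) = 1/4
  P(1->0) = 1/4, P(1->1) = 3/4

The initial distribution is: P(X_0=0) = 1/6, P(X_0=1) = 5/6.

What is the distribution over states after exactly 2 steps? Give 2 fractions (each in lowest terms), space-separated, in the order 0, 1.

Answer: 5/12 7/12

Derivation:
Propagating the distribution step by step (d_{t+1} = d_t * P):
d_0 = (0=1/6, 1=5/6)
  d_1[0] = 1/6*3/4 + 5/6*1/4 = 1/3
  d_1[1] = 1/6*1/4 + 5/6*3/4 = 2/3
d_1 = (0=1/3, 1=2/3)
  d_2[0] = 1/3*3/4 + 2/3*1/4 = 5/12
  d_2[1] = 1/3*1/4 + 2/3*3/4 = 7/12
d_2 = (0=5/12, 1=7/12)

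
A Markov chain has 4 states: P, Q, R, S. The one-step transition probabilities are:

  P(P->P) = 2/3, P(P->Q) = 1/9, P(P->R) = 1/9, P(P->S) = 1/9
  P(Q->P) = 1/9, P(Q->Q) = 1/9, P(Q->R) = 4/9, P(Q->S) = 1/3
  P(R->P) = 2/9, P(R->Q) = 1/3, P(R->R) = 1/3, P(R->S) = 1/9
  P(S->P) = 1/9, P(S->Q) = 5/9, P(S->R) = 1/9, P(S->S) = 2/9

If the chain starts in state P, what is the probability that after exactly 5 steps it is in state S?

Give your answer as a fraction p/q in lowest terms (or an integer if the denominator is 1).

Computing P^5 by repeated multiplication:
P^1 =
  P: [2/3, 1/9, 1/9, 1/9]
  Q: [1/9, 1/9, 4/9, 1/3]
  R: [2/9, 1/3, 1/3, 1/9]
  S: [1/9, 5/9, 1/9, 2/9]
P^2 =
  P: [40/81, 5/27, 14/81, 4/27]
  Q: [2/9, 29/81, 20/81, 14/81]
  R: [22/81, 19/81, 8/27, 16/81]
  S: [5/27, 19/81, 26/81, 7/27]
P^3 =
  P: [295/729, 157/729, 154/729, 41/243]
  Q: [191/729, 59/243, 208/729, 17/81]
  R: [215/729, 193/729, 62/243, 5/27]
  S: [182/729, 217/729, 190/729, 140/729]
P^4 =
  P: [262/729, 1529/6561, 1508/6561, 1166/6561]
  Q: [1892/6561, 1757/6561, 1676/6561, 412/2187]
  R: [1990/6561, 547/2187, 560/2187, 1250/6561]
  S: [1829/6561, 1669/6561, 1760/6561, 1303/6561]
P^5 =
  P: [19859/59049, 4747/19683, 14164/59049, 3595/19683]
  Q: [5899/19683, 14857/59049, 15184/59049, 11311/59049]
  R: [18191/59049, 14921/59049, 4948/19683, 11093/59049]
  S: [5822/19683, 15293/59049, 15088/59049, 3734/19683]

(P^5)[P -> S] = 3595/19683

Answer: 3595/19683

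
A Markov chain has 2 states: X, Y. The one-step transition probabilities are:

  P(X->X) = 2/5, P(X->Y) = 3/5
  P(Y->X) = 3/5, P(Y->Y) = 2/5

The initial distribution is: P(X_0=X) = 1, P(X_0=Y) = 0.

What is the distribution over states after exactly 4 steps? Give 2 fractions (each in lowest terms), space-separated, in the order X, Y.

Propagating the distribution step by step (d_{t+1} = d_t * P):
d_0 = (X=1, Y=0)
  d_1[X] = 1*2/5 + 0*3/5 = 2/5
  d_1[Y] = 1*3/5 + 0*2/5 = 3/5
d_1 = (X=2/5, Y=3/5)
  d_2[X] = 2/5*2/5 + 3/5*3/5 = 13/25
  d_2[Y] = 2/5*3/5 + 3/5*2/5 = 12/25
d_2 = (X=13/25, Y=12/25)
  d_3[X] = 13/25*2/5 + 12/25*3/5 = 62/125
  d_3[Y] = 13/25*3/5 + 12/25*2/5 = 63/125
d_3 = (X=62/125, Y=63/125)
  d_4[X] = 62/125*2/5 + 63/125*3/5 = 313/625
  d_4[Y] = 62/125*3/5 + 63/125*2/5 = 312/625
d_4 = (X=313/625, Y=312/625)

Answer: 313/625 312/625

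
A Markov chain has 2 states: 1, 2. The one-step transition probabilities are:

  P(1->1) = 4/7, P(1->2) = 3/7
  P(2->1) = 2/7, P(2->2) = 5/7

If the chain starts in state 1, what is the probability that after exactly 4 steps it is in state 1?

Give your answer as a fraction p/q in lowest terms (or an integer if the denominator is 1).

Answer: 970/2401

Derivation:
Computing P^4 by repeated multiplication:
P^1 =
  1: [4/7, 3/7]
  2: [2/7, 5/7]
P^2 =
  1: [22/49, 27/49]
  2: [18/49, 31/49]
P^3 =
  1: [142/343, 201/343]
  2: [134/343, 209/343]
P^4 =
  1: [970/2401, 1431/2401]
  2: [954/2401, 1447/2401]

(P^4)[1 -> 1] = 970/2401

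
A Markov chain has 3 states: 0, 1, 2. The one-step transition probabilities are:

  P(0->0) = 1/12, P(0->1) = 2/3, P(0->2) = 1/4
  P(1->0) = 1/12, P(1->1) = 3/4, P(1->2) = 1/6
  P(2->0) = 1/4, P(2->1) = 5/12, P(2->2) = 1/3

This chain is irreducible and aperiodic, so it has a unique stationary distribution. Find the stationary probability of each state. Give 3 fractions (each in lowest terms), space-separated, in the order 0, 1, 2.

Answer: 7/59 79/118 25/118

Derivation:
The stationary distribution satisfies pi = pi * P, i.e.:
  pi_0 = 1/12*pi_0 + 1/12*pi_1 + 1/4*pi_2
  pi_1 = 2/3*pi_0 + 3/4*pi_1 + 5/12*pi_2
  pi_2 = 1/4*pi_0 + 1/6*pi_1 + 1/3*pi_2
with normalization: pi_0 + pi_1 + pi_2 = 1.

Using the first 2 balance equations plus normalization, the linear system A*pi = b is:
  [-11/12, 1/12, 1/4] . pi = 0
  [2/3, -1/4, 5/12] . pi = 0
  [1, 1, 1] . pi = 1

Solving yields:
  pi_0 = 7/59
  pi_1 = 79/118
  pi_2 = 25/118

Verification (pi * P):
  7/59*1/12 + 79/118*1/12 + 25/118*1/4 = 7/59 = pi_0  (ok)
  7/59*2/3 + 79/118*3/4 + 25/118*5/12 = 79/118 = pi_1  (ok)
  7/59*1/4 + 79/118*1/6 + 25/118*1/3 = 25/118 = pi_2  (ok)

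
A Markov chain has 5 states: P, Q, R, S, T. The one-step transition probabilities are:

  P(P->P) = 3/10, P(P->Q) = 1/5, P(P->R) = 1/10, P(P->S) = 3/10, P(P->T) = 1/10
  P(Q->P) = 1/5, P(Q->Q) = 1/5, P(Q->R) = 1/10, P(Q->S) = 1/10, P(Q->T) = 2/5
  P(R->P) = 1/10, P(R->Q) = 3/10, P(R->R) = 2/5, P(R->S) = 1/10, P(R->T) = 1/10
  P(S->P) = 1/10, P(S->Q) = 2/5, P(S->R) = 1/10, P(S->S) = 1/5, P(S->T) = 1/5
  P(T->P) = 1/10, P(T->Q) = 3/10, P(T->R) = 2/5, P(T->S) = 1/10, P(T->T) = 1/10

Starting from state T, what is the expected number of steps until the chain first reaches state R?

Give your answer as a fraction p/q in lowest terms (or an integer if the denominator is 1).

Let h_i = expected steps to first reach R from state i.
Boundary: h_R = 0.
First-step equations for the other states:
  h_P = 1 + 3/10*h_P + 1/5*h_Q + 1/10*h_R + 3/10*h_S + 1/10*h_T
  h_Q = 1 + 1/5*h_P + 1/5*h_Q + 1/10*h_R + 1/10*h_S + 2/5*h_T
  h_S = 1 + 1/10*h_P + 2/5*h_Q + 1/10*h_R + 1/5*h_S + 1/5*h_T
  h_T = 1 + 1/10*h_P + 3/10*h_Q + 2/5*h_R + 1/10*h_S + 1/10*h_T

Substituting h_R = 0 and rearranging gives the linear system (I - Q) h = 1:
  [7/10, -1/5, -3/10, -1/10] . (h_P, h_Q, h_S, h_T) = 1
  [-1/5, 4/5, -1/10, -2/5] . (h_P, h_Q, h_S, h_T) = 1
  [-1/10, -2/5, 4/5, -1/5] . (h_P, h_Q, h_S, h_T) = 1
  [-1/10, -3/10, -1/10, 9/10] . (h_P, h_Q, h_S, h_T) = 1

Solving yields:
  h_P = 1630/259
  h_Q = 10480/1813
  h_S = 10930/1813
  h_T = 7990/1813

Starting state is T, so the expected hitting time is h_T = 7990/1813.

Answer: 7990/1813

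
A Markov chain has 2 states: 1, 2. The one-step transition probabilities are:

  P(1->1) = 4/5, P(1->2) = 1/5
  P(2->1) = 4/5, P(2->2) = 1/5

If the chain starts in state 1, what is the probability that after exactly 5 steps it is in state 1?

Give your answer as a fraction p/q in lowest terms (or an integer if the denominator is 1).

Answer: 4/5

Derivation:
Computing P^5 by repeated multiplication:
P^1 =
  1: [4/5, 1/5]
  2: [4/5, 1/5]
P^2 =
  1: [4/5, 1/5]
  2: [4/5, 1/5]
P^3 =
  1: [4/5, 1/5]
  2: [4/5, 1/5]
P^4 =
  1: [4/5, 1/5]
  2: [4/5, 1/5]
P^5 =
  1: [4/5, 1/5]
  2: [4/5, 1/5]

(P^5)[1 -> 1] = 4/5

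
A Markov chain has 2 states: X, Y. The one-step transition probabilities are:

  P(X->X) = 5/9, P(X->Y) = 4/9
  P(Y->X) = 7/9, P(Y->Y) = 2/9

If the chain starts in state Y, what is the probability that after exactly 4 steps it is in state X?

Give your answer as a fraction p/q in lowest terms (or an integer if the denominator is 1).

Answer: 4165/6561

Derivation:
Computing P^4 by repeated multiplication:
P^1 =
  X: [5/9, 4/9]
  Y: [7/9, 2/9]
P^2 =
  X: [53/81, 28/81]
  Y: [49/81, 32/81]
P^3 =
  X: [461/729, 268/729]
  Y: [469/729, 260/729]
P^4 =
  X: [4181/6561, 2380/6561]
  Y: [4165/6561, 2396/6561]

(P^4)[Y -> X] = 4165/6561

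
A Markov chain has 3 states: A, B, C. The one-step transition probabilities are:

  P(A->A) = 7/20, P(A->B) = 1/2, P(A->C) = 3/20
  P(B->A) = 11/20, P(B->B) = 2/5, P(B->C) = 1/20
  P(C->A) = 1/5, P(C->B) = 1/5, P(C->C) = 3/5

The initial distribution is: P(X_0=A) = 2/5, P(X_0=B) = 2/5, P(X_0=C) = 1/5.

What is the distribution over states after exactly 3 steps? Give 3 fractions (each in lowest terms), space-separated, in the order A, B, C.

Answer: 2/5 2/5 1/5

Derivation:
Propagating the distribution step by step (d_{t+1} = d_t * P):
d_0 = (A=2/5, B=2/5, C=1/5)
  d_1[A] = 2/5*7/20 + 2/5*11/20 + 1/5*1/5 = 2/5
  d_1[B] = 2/5*1/2 + 2/5*2/5 + 1/5*1/5 = 2/5
  d_1[C] = 2/5*3/20 + 2/5*1/20 + 1/5*3/5 = 1/5
d_1 = (A=2/5, B=2/5, C=1/5)
  d_2[A] = 2/5*7/20 + 2/5*11/20 + 1/5*1/5 = 2/5
  d_2[B] = 2/5*1/2 + 2/5*2/5 + 1/5*1/5 = 2/5
  d_2[C] = 2/5*3/20 + 2/5*1/20 + 1/5*3/5 = 1/5
d_2 = (A=2/5, B=2/5, C=1/5)
  d_3[A] = 2/5*7/20 + 2/5*11/20 + 1/5*1/5 = 2/5
  d_3[B] = 2/5*1/2 + 2/5*2/5 + 1/5*1/5 = 2/5
  d_3[C] = 2/5*3/20 + 2/5*1/20 + 1/5*3/5 = 1/5
d_3 = (A=2/5, B=2/5, C=1/5)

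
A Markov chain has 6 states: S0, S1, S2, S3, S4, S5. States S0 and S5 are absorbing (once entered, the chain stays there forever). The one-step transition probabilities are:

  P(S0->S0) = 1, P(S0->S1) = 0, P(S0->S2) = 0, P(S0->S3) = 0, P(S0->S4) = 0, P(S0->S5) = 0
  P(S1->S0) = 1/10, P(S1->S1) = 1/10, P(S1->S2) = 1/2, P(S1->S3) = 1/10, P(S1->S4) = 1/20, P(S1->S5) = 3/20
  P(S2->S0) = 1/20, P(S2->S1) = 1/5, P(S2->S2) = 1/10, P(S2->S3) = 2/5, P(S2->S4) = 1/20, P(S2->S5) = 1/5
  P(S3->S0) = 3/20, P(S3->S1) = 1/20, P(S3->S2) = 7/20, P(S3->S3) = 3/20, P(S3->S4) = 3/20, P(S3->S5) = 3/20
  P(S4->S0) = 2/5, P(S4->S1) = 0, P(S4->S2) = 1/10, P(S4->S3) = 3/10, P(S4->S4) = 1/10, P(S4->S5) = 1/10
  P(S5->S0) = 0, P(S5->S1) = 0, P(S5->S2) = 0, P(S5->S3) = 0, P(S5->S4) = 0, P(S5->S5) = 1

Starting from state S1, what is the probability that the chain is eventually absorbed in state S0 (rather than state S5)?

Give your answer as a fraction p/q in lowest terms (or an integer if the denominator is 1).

Answer: 6096/14447

Derivation:
Let a_i = P(absorbed in S0 | start in state i).
Boundary conditions: a_S0 = 1, a_S5 = 0.
For each transient state i, a_i = sum_j P(i->j) * a_j:
  a_S1 = 1/10*a_S0 + 1/10*a_S1 + 1/2*a_S2 + 1/10*a_S3 + 1/20*a_S4 + 3/20*a_S5
  a_S2 = 1/20*a_S0 + 1/5*a_S1 + 1/10*a_S2 + 2/5*a_S3 + 1/20*a_S4 + 1/5*a_S5
  a_S3 = 3/20*a_S0 + 1/20*a_S1 + 7/20*a_S2 + 3/20*a_S3 + 3/20*a_S4 + 3/20*a_S5
  a_S4 = 2/5*a_S0 + 0*a_S1 + 1/10*a_S2 + 3/10*a_S3 + 1/10*a_S4 + 1/10*a_S5

Substituting a_S0 = 1 and a_S5 = 0, rearrange to (I - Q) a = r where r[i] = P(i -> S0):
  [9/10, -1/2, -1/10, -1/20] . (a_S1, a_S2, a_S3, a_S4) = 1/10
  [-1/5, 9/10, -2/5, -1/20] . (a_S1, a_S2, a_S3, a_S4) = 1/20
  [-1/20, -7/20, 17/20, -3/20] . (a_S1, a_S2, a_S3, a_S4) = 3/20
  [0, -1/10, -3/10, 9/10] . (a_S1, a_S2, a_S3, a_S4) = 2/5

Solving yields:
  a_S1 = 6096/14447
  a_S2 = 11519/28894
  a_S3 = 13867/28894
  a_S4 = 9372/14447

Starting state is S1, so the absorption probability is a_S1 = 6096/14447.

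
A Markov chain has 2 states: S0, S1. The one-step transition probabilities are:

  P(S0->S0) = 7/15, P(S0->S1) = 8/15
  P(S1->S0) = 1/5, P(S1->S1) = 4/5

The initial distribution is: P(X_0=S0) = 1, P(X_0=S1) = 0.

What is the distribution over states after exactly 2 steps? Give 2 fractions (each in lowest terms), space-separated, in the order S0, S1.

Answer: 73/225 152/225

Derivation:
Propagating the distribution step by step (d_{t+1} = d_t * P):
d_0 = (S0=1, S1=0)
  d_1[S0] = 1*7/15 + 0*1/5 = 7/15
  d_1[S1] = 1*8/15 + 0*4/5 = 8/15
d_1 = (S0=7/15, S1=8/15)
  d_2[S0] = 7/15*7/15 + 8/15*1/5 = 73/225
  d_2[S1] = 7/15*8/15 + 8/15*4/5 = 152/225
d_2 = (S0=73/225, S1=152/225)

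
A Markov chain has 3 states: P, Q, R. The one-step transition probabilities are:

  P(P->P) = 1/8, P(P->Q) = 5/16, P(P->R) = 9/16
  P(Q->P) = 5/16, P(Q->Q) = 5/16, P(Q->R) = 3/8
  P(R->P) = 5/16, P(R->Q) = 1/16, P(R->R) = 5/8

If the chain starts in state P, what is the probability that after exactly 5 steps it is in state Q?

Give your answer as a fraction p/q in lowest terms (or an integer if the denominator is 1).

Answer: 22465/131072

Derivation:
Computing P^5 by repeated multiplication:
P^1 =
  P: [1/8, 5/16, 9/16]
  Q: [5/16, 5/16, 3/8]
  R: [5/16, 1/16, 5/8]
P^2 =
  P: [37/128, 11/64, 69/128]
  Q: [65/256, 7/32, 135/256]
  R: [65/256, 5/32, 151/256]
P^3 =
  P: [529/2048, 91/512, 1155/2048]
  Q: [1085/4096, 185/1024, 2271/4096]
  R: [1085/4096, 169/1024, 2335/4096]
P^4 =
  P: [8653/32768, 1405/8192, 18495/32768]
  Q: [17225/65536, 2849/16384, 36915/65536]
  R: [17225/65536, 2785/16384, 37171/65536]
P^5 =
  P: [137881/524288, 22465/131072, 296547/524288]
  Q: [276005/1048576, 45005/262144, 592551/1048576]
  R: [276005/1048576, 44749/262144, 593575/1048576]

(P^5)[P -> Q] = 22465/131072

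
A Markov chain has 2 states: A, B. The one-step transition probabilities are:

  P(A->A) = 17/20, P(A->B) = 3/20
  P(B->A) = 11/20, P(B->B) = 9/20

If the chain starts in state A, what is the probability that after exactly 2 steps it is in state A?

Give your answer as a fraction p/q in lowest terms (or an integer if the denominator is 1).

Answer: 161/200

Derivation:
Computing P^2 by repeated multiplication:
P^1 =
  A: [17/20, 3/20]
  B: [11/20, 9/20]
P^2 =
  A: [161/200, 39/200]
  B: [143/200, 57/200]

(P^2)[A -> A] = 161/200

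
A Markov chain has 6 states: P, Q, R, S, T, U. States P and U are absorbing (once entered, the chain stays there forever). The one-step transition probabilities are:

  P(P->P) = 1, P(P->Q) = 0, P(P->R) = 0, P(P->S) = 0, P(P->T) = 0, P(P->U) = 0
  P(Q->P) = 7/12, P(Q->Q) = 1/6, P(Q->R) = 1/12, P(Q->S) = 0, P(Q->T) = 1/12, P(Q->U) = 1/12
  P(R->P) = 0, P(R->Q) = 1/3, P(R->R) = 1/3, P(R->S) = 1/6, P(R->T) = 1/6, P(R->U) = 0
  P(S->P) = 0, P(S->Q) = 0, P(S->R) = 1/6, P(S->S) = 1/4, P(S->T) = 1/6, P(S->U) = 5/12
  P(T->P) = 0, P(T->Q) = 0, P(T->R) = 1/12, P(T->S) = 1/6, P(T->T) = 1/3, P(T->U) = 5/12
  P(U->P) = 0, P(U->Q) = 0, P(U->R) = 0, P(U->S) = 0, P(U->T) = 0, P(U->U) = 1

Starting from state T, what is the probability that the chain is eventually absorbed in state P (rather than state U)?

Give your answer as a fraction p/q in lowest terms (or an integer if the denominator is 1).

Answer: 91/1124

Derivation:
Let a_i = P(absorbed in P | start in state i).
Boundary conditions: a_P = 1, a_U = 0.
For each transient state i, a_i = sum_j P(i->j) * a_j:
  a_Q = 7/12*a_P + 1/6*a_Q + 1/12*a_R + 0*a_S + 1/12*a_T + 1/12*a_U
  a_R = 0*a_P + 1/3*a_Q + 1/3*a_R + 1/6*a_S + 1/6*a_T + 0*a_U
  a_S = 0*a_P + 0*a_Q + 1/6*a_R + 1/4*a_S + 1/6*a_T + 5/12*a_U
  a_T = 0*a_P + 0*a_Q + 1/12*a_R + 1/6*a_S + 1/3*a_T + 5/12*a_U

Substituting a_P = 1 and a_U = 0, rearrange to (I - Q) a = r where r[i] = P(i -> P):
  [5/6, -1/12, 0, -1/12] . (a_Q, a_R, a_S, a_T) = 7/12
  [-1/3, 2/3, -1/6, -1/6] . (a_Q, a_R, a_S, a_T) = 0
  [0, -1/6, 3/4, -1/6] . (a_Q, a_R, a_S, a_T) = 0
  [0, -1/12, -1/6, 2/3] . (a_Q, a_R, a_S, a_T) = 0

Solving yields:
  a_Q = 1687/2248
  a_R = 119/281
  a_S = 63/562
  a_T = 91/1124

Starting state is T, so the absorption probability is a_T = 91/1124.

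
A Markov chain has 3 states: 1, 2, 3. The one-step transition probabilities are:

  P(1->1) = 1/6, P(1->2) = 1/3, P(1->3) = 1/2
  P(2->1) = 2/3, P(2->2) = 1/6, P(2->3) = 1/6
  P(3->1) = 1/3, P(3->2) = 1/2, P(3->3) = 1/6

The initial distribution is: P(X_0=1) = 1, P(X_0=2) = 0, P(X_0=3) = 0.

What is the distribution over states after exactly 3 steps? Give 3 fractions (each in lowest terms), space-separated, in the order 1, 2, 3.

Propagating the distribution step by step (d_{t+1} = d_t * P):
d_0 = (1=1, 2=0, 3=0)
  d_1[1] = 1*1/6 + 0*2/3 + 0*1/3 = 1/6
  d_1[2] = 1*1/3 + 0*1/6 + 0*1/2 = 1/3
  d_1[3] = 1*1/2 + 0*1/6 + 0*1/6 = 1/2
d_1 = (1=1/6, 2=1/3, 3=1/2)
  d_2[1] = 1/6*1/6 + 1/3*2/3 + 1/2*1/3 = 5/12
  d_2[2] = 1/6*1/3 + 1/3*1/6 + 1/2*1/2 = 13/36
  d_2[3] = 1/6*1/2 + 1/3*1/6 + 1/2*1/6 = 2/9
d_2 = (1=5/12, 2=13/36, 3=2/9)
  d_3[1] = 5/12*1/6 + 13/36*2/3 + 2/9*1/3 = 83/216
  d_3[2] = 5/12*1/3 + 13/36*1/6 + 2/9*1/2 = 67/216
  d_3[3] = 5/12*1/2 + 13/36*1/6 + 2/9*1/6 = 11/36
d_3 = (1=83/216, 2=67/216, 3=11/36)

Answer: 83/216 67/216 11/36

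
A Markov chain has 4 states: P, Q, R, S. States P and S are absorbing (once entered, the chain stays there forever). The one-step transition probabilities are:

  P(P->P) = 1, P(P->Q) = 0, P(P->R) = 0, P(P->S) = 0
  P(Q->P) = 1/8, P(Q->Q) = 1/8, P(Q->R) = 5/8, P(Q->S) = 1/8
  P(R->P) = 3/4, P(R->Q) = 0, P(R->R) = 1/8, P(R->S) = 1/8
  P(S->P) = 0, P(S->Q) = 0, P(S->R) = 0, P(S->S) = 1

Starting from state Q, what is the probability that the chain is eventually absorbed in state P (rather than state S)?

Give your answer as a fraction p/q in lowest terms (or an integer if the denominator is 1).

Answer: 37/49

Derivation:
Let a_i = P(absorbed in P | start in state i).
Boundary conditions: a_P = 1, a_S = 0.
For each transient state i, a_i = sum_j P(i->j) * a_j:
  a_Q = 1/8*a_P + 1/8*a_Q + 5/8*a_R + 1/8*a_S
  a_R = 3/4*a_P + 0*a_Q + 1/8*a_R + 1/8*a_S

Substituting a_P = 1 and a_S = 0, rearrange to (I - Q) a = r where r[i] = P(i -> P):
  [7/8, -5/8] . (a_Q, a_R) = 1/8
  [0, 7/8] . (a_Q, a_R) = 3/4

Solving yields:
  a_Q = 37/49
  a_R = 6/7

Starting state is Q, so the absorption probability is a_Q = 37/49.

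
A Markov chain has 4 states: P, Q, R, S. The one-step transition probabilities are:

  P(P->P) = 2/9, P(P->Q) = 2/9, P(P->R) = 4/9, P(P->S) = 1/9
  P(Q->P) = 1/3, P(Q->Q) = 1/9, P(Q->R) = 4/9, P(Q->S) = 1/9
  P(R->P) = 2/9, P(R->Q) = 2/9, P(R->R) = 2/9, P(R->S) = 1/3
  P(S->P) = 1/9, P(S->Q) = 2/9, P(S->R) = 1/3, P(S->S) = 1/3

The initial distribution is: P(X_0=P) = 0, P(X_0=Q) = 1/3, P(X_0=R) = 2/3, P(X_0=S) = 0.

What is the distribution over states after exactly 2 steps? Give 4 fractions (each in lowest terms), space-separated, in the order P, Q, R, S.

Answer: 52/243 49/243 85/243 19/81

Derivation:
Propagating the distribution step by step (d_{t+1} = d_t * P):
d_0 = (P=0, Q=1/3, R=2/3, S=0)
  d_1[P] = 0*2/9 + 1/3*1/3 + 2/3*2/9 + 0*1/9 = 7/27
  d_1[Q] = 0*2/9 + 1/3*1/9 + 2/3*2/9 + 0*2/9 = 5/27
  d_1[R] = 0*4/9 + 1/3*4/9 + 2/3*2/9 + 0*1/3 = 8/27
  d_1[S] = 0*1/9 + 1/3*1/9 + 2/3*1/3 + 0*1/3 = 7/27
d_1 = (P=7/27, Q=5/27, R=8/27, S=7/27)
  d_2[P] = 7/27*2/9 + 5/27*1/3 + 8/27*2/9 + 7/27*1/9 = 52/243
  d_2[Q] = 7/27*2/9 + 5/27*1/9 + 8/27*2/9 + 7/27*2/9 = 49/243
  d_2[R] = 7/27*4/9 + 5/27*4/9 + 8/27*2/9 + 7/27*1/3 = 85/243
  d_2[S] = 7/27*1/9 + 5/27*1/9 + 8/27*1/3 + 7/27*1/3 = 19/81
d_2 = (P=52/243, Q=49/243, R=85/243, S=19/81)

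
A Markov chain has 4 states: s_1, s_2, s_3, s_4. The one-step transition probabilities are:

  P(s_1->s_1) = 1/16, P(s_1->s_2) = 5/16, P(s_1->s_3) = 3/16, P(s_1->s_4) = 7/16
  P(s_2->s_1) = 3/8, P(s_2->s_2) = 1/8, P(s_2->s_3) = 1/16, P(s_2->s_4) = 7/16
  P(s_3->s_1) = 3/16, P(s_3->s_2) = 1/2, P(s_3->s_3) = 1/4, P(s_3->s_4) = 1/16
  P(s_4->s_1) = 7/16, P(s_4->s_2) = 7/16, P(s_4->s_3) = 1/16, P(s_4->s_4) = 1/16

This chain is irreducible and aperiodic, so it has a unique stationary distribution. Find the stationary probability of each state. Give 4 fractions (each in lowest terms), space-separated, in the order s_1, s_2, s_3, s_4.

The stationary distribution satisfies pi = pi * P, i.e.:
  pi_s_1 = 1/16*pi_s_1 + 3/8*pi_s_2 + 3/16*pi_s_3 + 7/16*pi_s_4
  pi_s_2 = 5/16*pi_s_1 + 1/8*pi_s_2 + 1/2*pi_s_3 + 7/16*pi_s_4
  pi_s_3 = 3/16*pi_s_1 + 1/16*pi_s_2 + 1/4*pi_s_3 + 1/16*pi_s_4
  pi_s_4 = 7/16*pi_s_1 + 7/16*pi_s_2 + 1/16*pi_s_3 + 1/16*pi_s_4
with normalization: pi_s_1 + pi_s_2 + pi_s_3 + pi_s_4 = 1.

Using the first 3 balance equations plus normalization, the linear system A*pi = b is:
  [-15/16, 3/8, 3/16, 7/16] . pi = 0
  [5/16, -7/8, 1/2, 7/16] . pi = 0
  [3/16, 1/16, -3/4, 1/16] . pi = 0
  [1, 1, 1, 1] . pi = 1

Solving yields:
  pi_s_1 = 347/1230
  pi_s_2 = 64/205
  pi_s_3 = 74/615
  pi_s_4 = 117/410

Verification (pi * P):
  347/1230*1/16 + 64/205*3/8 + 74/615*3/16 + 117/410*7/16 = 347/1230 = pi_s_1  (ok)
  347/1230*5/16 + 64/205*1/8 + 74/615*1/2 + 117/410*7/16 = 64/205 = pi_s_2  (ok)
  347/1230*3/16 + 64/205*1/16 + 74/615*1/4 + 117/410*1/16 = 74/615 = pi_s_3  (ok)
  347/1230*7/16 + 64/205*7/16 + 74/615*1/16 + 117/410*1/16 = 117/410 = pi_s_4  (ok)

Answer: 347/1230 64/205 74/615 117/410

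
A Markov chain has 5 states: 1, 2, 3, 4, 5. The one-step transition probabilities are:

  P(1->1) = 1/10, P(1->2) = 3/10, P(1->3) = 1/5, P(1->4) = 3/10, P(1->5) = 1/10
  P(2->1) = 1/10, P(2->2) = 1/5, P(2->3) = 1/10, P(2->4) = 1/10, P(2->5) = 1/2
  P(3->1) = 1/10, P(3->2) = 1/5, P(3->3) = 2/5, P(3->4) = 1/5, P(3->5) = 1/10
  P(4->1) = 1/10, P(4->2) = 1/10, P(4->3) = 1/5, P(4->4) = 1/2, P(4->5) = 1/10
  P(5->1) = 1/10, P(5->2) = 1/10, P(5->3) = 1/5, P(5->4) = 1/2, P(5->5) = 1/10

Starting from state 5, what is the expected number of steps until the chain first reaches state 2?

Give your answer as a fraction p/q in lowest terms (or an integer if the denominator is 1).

Let h_i = expected steps to first reach 2 from state i.
Boundary: h_2 = 0.
First-step equations for the other states:
  h_1 = 1 + 1/10*h_1 + 3/10*h_2 + 1/5*h_3 + 3/10*h_4 + 1/10*h_5
  h_3 = 1 + 1/10*h_1 + 1/5*h_2 + 2/5*h_3 + 1/5*h_4 + 1/10*h_5
  h_4 = 1 + 1/10*h_1 + 1/10*h_2 + 1/5*h_3 + 1/2*h_4 + 1/10*h_5
  h_5 = 1 + 1/10*h_1 + 1/10*h_2 + 1/5*h_3 + 1/2*h_4 + 1/10*h_5

Substituting h_2 = 0 and rearranging gives the linear system (I - Q) h = 1:
  [9/10, -1/5, -3/10, -1/10] . (h_1, h_3, h_4, h_5) = 1
  [-1/10, 3/5, -1/5, -1/10] . (h_1, h_3, h_4, h_5) = 1
  [-1/10, -1/5, 1/2, -1/10] . (h_1, h_3, h_4, h_5) = 1
  [-1/10, -1/5, -1/2, 9/10] . (h_1, h_3, h_4, h_5) = 1

Solving yields:
  h_1 = 160/29
  h_3 = 175/29
  h_4 = 200/29
  h_5 = 200/29

Starting state is 5, so the expected hitting time is h_5 = 200/29.

Answer: 200/29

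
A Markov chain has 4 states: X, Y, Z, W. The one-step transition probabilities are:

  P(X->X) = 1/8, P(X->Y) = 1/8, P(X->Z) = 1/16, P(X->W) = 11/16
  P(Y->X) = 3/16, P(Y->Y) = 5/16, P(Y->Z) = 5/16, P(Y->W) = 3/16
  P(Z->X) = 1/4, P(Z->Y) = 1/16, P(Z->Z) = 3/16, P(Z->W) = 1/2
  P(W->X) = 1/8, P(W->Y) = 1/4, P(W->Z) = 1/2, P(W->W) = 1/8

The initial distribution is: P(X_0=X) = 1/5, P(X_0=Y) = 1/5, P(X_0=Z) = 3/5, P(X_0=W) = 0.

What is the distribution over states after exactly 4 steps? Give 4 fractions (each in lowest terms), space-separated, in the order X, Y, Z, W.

Answer: 56697/327680 3771/20480 19427/65536 14189/40960

Derivation:
Propagating the distribution step by step (d_{t+1} = d_t * P):
d_0 = (X=1/5, Y=1/5, Z=3/5, W=0)
  d_1[X] = 1/5*1/8 + 1/5*3/16 + 3/5*1/4 + 0*1/8 = 17/80
  d_1[Y] = 1/5*1/8 + 1/5*5/16 + 3/5*1/16 + 0*1/4 = 1/8
  d_1[Z] = 1/5*1/16 + 1/5*5/16 + 3/5*3/16 + 0*1/2 = 3/16
  d_1[W] = 1/5*11/16 + 1/5*3/16 + 3/5*1/2 + 0*1/8 = 19/40
d_1 = (X=17/80, Y=1/8, Z=3/16, W=19/40)
  d_2[X] = 17/80*1/8 + 1/8*3/16 + 3/16*1/4 + 19/40*1/8 = 5/32
  d_2[Y] = 17/80*1/8 + 1/8*5/16 + 3/16*1/16 + 19/40*1/4 = 251/1280
  d_2[Z] = 17/80*1/16 + 1/8*5/16 + 3/16*3/16 + 19/40*1/2 = 13/40
  d_2[W] = 17/80*11/16 + 1/8*3/16 + 3/16*1/2 + 19/40*1/8 = 413/1280
d_2 = (X=5/32, Y=251/1280, Z=13/40, W=413/1280)
  d_3[X] = 5/32*1/8 + 251/1280*3/16 + 13/40*1/4 + 413/1280*1/8 = 3643/20480
  d_3[Y] = 5/32*1/8 + 251/1280*5/16 + 13/40*1/16 + 413/1280*1/4 = 3723/20480
  d_3[Z] = 5/32*1/16 + 251/1280*5/16 + 13/40*3/16 + 413/1280*1/2 = 6007/20480
  d_3[W] = 5/32*11/16 + 251/1280*3/16 + 13/40*1/2 + 413/1280*1/8 = 7107/20480
d_3 = (X=3643/20480, Y=3723/20480, Z=6007/20480, W=7107/20480)
  d_4[X] = 3643/20480*1/8 + 3723/20480*3/16 + 6007/20480*1/4 + 7107/20480*1/8 = 56697/327680
  d_4[Y] = 3643/20480*1/8 + 3723/20480*5/16 + 6007/20480*1/16 + 7107/20480*1/4 = 3771/20480
  d_4[Z] = 3643/20480*1/16 + 3723/20480*5/16 + 6007/20480*3/16 + 7107/20480*1/2 = 19427/65536
  d_4[W] = 3643/20480*11/16 + 3723/20480*3/16 + 6007/20480*1/2 + 7107/20480*1/8 = 14189/40960
d_4 = (X=56697/327680, Y=3771/20480, Z=19427/65536, W=14189/40960)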